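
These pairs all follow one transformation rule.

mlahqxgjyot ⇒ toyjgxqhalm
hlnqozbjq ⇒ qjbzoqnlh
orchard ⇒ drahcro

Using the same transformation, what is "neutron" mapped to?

Each output is the input with this applied: reverse the string.
"neutron" → "nortuen".

nortuen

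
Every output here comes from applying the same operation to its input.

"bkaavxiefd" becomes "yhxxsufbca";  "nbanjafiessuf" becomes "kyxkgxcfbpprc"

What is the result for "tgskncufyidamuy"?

qdphkzrcvfaxjrv

The transformation: shift every letter 3 places backward in the alphabet (wrapping around).
For "tgskncufyidamuy" the result is "qdphkzrcvfaxjrv".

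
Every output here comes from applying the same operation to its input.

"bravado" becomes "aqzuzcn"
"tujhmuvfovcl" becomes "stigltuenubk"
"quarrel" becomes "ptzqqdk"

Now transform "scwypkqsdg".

In each case the input is transformed by: shift every letter 1 place backward in the alphabet (wrapping around).
"scwypkqsdg" → "rbvxojprcf".

rbvxojprcf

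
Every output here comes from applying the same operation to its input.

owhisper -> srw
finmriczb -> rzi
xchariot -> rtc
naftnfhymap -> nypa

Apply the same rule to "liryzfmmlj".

zmi

Rule — keep one character in every 3, starting at position 2 (positions 2nd, 5th, 8th, ...), then move the first character to the end.
On "liryzfmmlj": the first step gives "izm", and the second then gives "zmi".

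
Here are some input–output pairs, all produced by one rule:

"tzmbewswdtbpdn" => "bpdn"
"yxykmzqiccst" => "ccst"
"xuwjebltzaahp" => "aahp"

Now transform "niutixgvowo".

The pattern: keep only the last 4 characters.
Doing the same to "niutixgvowo": "vowo".

vowo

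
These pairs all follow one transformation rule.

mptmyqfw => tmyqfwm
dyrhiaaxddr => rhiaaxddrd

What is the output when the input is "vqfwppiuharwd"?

fwppiuharwdv

Looking at the pairs, the operation is to move the first character to the end, then delete the first character.
Starting from "vqfwppiuharwd": after the first operation, "qfwppiuharwdv"; after the second, "fwppiuharwdv".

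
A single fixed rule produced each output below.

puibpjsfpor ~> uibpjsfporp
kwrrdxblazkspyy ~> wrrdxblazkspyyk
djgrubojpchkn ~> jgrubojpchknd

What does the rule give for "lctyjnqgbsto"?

ctyjnqgbstol

The rule is to move the first character to the end.
For "lctyjnqgbsto" the result is "ctyjnqgbstol".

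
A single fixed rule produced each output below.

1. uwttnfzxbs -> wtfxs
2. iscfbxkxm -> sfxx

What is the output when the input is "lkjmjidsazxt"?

What's happening: keep every other character starting from the second (positions 2nd, 4th, 6th, ...).
Applying that to "lkjmjidsazxt" gives "kmiszt".

kmiszt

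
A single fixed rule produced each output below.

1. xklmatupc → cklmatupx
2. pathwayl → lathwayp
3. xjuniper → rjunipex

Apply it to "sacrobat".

tacrobas

In each case the input is transformed by: swap the first and last characters.
On "sacrobat" that produces "tacrobas".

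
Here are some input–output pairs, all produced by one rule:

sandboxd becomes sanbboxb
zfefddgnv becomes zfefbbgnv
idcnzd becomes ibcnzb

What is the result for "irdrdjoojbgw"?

irbrbjoojbgw

Rule — replace every "d" with "b".
"irdrdjoojbgw" → "irbrbjoojbgw".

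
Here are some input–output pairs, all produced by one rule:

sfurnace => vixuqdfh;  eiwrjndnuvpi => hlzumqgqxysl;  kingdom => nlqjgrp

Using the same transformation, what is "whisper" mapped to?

zklvshu

What's happening: shift every letter 3 places forward in the alphabet (wrapping around).
So "whisper" becomes "zklvshu".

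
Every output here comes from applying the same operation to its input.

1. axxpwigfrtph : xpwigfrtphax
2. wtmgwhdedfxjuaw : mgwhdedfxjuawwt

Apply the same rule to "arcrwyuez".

What's happening: move the first 2 characters to the end (rotate left by 2).
Applying that to "arcrwyuez" gives "crwyuezar".

crwyuezar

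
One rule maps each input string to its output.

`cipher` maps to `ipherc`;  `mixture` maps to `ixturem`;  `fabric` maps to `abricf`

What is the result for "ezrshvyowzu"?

Looking at the pairs, the operation is to move the first character to the end.
For "ezrshvyowzu" the result is "zrshvyowzue".

zrshvyowzue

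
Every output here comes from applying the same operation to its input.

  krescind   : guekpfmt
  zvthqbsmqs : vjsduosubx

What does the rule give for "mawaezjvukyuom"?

ycgblxwmawqooc

Each output is the input with this applied: move the first 2 characters to the end (rotate left by 2), then shift every letter 2 places forward in the alphabet (wrapping around).
Working it through for "mawaezjvukyuom": intermediate "waezjvukyuomma", final "ycgblxwmawqooc".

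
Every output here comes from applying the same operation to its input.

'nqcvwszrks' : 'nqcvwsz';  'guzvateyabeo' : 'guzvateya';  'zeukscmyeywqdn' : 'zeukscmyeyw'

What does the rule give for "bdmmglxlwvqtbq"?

bdmmglxlwvq

In each case the input is transformed by: delete the last 3 characters.
On "bdmmglxlwvqtbq" that produces "bdmmglxlwvq".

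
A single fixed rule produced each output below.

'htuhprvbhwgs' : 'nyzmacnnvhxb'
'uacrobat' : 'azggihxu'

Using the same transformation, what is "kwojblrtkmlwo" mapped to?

quccurpshqrzx

Each output is the input with this applied: take characters alternately from the front and the back (1st, last, 2nd, 2nd-last, ...), then shift every letter 6 places forward in the alphabet (wrapping around).
Starting from "kwojblrtkmlwo": after the first operation, "kowwoljmbkltr"; after the second, "quccurpshqrzx".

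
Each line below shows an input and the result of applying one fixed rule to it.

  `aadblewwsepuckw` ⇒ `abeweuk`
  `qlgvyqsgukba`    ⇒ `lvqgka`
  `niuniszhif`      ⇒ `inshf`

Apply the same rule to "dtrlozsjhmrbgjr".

The rule is to keep every other character starting from the second (positions 2nd, 4th, 6th, ...).
So "dtrlozsjhmrbgjr" becomes "tlzjmbj".

tlzjmbj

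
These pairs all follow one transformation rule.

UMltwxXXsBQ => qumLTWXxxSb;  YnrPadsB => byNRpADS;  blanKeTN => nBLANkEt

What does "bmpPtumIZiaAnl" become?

The pattern: move the last character to the front, then flip the case of every letter.
"bmpPtumIZiaAnl" → "lbmpPtumIZiaAn" → "LBMPpTUMizIAaN".

LBMPpTUMizIAaN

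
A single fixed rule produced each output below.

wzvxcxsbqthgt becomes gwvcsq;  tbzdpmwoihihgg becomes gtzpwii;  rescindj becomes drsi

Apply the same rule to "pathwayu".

yptw

In each case the input is transformed by: move the last 3 characters to the front (rotate right by 3), then keep every other character starting from the second (positions 2nd, 4th, 6th, ...).
On "pathwayu" that produces "yptw".
(Check on "rescindj": → "ndjresci" → "drsi" ✓)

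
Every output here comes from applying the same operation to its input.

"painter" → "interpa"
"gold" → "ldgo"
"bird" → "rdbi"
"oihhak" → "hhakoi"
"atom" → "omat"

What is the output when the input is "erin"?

The rule is to move the first 2 characters to the end (rotate left by 2).
Applying that to "erin" gives "iner".

iner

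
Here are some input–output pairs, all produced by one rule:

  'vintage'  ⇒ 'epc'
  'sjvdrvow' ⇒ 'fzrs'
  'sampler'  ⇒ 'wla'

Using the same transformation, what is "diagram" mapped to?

Each output is the input with this applied: keep every other character starting from the second (positions 2nd, 4th, 6th, ...), then shift every letter 4 places backward in the alphabet (wrapping around).
"diagram" → "iga" → "ecw".

ecw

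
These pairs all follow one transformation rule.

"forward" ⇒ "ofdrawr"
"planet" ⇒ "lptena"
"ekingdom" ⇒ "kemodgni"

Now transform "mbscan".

Rule — reverse the string, then move the last 2 characters to the front (rotate right by 2).
"mbscan" → "bmnacs".
(Check on "ekingdom": → "modgnike" → "kemodgni" ✓)

bmnacs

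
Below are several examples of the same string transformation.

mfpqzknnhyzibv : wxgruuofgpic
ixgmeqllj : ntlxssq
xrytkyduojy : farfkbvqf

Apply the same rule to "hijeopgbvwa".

qlvwnicdh

Looking at the pairs, the operation is to delete the first 2 characters, then shift every letter 7 places forward in the alphabet (wrapping around).
"hijeopgbvwa" → "jeopgbvwa" → "qlvwnicdh".
(Check on "mfpqzknnhyzibv": → "pqzknnhyzibv" → "wxgruuofgpic" ✓)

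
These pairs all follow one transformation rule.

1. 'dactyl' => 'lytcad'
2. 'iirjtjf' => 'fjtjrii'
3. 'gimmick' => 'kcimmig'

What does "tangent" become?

The rule is to reverse the string.
On "tangent" that produces "tnegnat".

tnegnat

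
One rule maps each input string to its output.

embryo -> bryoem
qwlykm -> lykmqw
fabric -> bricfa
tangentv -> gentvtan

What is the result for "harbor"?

The pattern: move the last character to the front, then swap the front and back halves of the string.
Starting from "harbor": after the first operation, "rharbo"; after the second, "rborha".

rborha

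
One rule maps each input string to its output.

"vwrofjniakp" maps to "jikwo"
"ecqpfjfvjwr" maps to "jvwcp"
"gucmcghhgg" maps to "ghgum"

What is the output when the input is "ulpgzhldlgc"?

hdglg

What's happening: keep every other character starting from the second (positions 2nd, 4th, 6th, ...), then move the last 3 characters to the front (rotate right by 3).
Applying both steps to "ulpgzhldlgc": "lghdg", then "hdglg".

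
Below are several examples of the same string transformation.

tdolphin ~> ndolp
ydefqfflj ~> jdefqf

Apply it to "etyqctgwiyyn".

ntyqctgwi

The pattern: swap the first and last characters, then delete the last 3 characters.
Working it through for "etyqctgwiyyn": intermediate "ntyqctgwiyye", final "ntyqctgwi".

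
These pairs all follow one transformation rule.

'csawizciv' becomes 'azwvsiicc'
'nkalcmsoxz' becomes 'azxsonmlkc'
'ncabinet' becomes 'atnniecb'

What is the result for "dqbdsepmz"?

bzsqpmedd

Looking at the pairs, the operation is to sort the characters into reverse alphabetical order, then move the last character to the front.
For "dqbdsepmz", step one produces "zsqpmeddb"; step two turns that into "bzsqpmedd".
(Check on "nkalcmsoxz": → "zxsonmlkca" → "azxsonmlkc" ✓)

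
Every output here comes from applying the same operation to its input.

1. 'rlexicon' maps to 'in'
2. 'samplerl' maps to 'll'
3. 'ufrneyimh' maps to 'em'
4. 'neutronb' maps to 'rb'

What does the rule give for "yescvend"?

In each case the input is transformed by: keep one character in every 3, starting at position 2 (positions 2nd, 5th, 8th, ...), then delete the first character.
"yescvend" → "evd" → "vd".
(Check on "rlexicon": → "lin" → "in" ✓)

vd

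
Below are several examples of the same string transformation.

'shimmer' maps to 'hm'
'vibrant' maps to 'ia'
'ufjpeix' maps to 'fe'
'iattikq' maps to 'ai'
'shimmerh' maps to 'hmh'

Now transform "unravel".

nv

The transformation: keep one character in every 3, starting at position 2 (positions 2nd, 5th, 8th, ...).
Doing the same to "unravel": "nv".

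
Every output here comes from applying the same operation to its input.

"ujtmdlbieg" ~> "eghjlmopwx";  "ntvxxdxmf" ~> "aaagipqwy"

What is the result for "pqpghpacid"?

dfgjklssst

The transformation: shift every letter 3 places forward in the alphabet (wrapping around), then sort the characters into alphabetical order.
"pqpghpacid" → "stsjksdflg" → "dfgjklssst".
(Check on "ntvxxdxmf": → "qwyaagapi" → "aaagipqwy" ✓)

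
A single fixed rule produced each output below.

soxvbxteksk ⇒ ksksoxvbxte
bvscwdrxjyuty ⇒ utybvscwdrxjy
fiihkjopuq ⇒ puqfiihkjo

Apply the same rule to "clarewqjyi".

The rule is to move the last 3 characters to the front (rotate right by 3).
Doing the same to "clarewqjyi": "jyiclarewq".

jyiclarewq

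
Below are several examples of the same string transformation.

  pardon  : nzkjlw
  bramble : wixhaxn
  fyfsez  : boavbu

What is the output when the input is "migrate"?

The rule is to move the first 2 characters to the end (rotate left by 2), then shift every letter 4 places backward in the alphabet (wrapping around).
Applying both steps to "migrate": "gratemi", then "cnwpaie".

cnwpaie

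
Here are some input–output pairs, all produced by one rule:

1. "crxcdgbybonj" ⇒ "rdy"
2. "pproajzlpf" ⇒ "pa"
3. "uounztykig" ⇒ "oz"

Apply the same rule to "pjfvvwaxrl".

jv

Rule — delete the last 3 characters, then keep one character in every 3, starting at position 2 (positions 2nd, 5th, 8th, ...).
On "pjfvvwaxrl": the first step gives "pjfvvwa", and the second then gives "jv".
(Check on "uounztykig": → "uounzty" → "oz" ✓)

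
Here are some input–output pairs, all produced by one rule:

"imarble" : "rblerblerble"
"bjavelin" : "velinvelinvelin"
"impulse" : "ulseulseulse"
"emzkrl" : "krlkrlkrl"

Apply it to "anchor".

Each output is the input with this applied: delete the first 3 characters, then write the whole string 3 times in a row.
Applying both steps to "anchor": "hor", then "horhorhor".

horhorhor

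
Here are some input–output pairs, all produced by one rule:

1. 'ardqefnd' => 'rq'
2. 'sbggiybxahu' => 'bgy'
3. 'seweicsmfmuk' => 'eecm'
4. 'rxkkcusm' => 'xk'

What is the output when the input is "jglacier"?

ga

What's happening: keep every other character starting from the second (positions 2nd, 4th, 6th, ...), then delete the last 2 characters.
"jglacier" → "gair" → "ga".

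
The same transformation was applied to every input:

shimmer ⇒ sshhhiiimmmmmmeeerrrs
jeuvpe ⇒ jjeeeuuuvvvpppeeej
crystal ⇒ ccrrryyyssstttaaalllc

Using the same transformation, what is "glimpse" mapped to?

ggllliiimmmpppssseeeg

In each case the input is transformed by: repeat every character 3 times, then move the first character to the end.
Working it through for "glimpse": intermediate "gggllliiimmmpppssseee", final "ggllliiimmmpppssseeeg".
(Check on "shimmer": → "ssshhhiiimmmmmmeeerrr" → "sshhhiiimmmmmmeeerrrs" ✓)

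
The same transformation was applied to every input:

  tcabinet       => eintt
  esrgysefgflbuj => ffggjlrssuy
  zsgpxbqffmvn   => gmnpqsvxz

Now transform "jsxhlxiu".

lsuxx

The pattern: sort the characters into alphabetical order, then delete the first 3 characters.
"jsxhlxiu" → "hijlsuxx" → "lsuxx".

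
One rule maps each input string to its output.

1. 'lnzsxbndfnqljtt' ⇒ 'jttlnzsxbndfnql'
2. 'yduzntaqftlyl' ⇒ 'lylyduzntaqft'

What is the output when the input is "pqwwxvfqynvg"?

Each output is the input with this applied: move the last 3 characters to the front (rotate right by 3).
On "pqwwxvfqynvg" that produces "nvgpqwwxvfqy".

nvgpqwwxvfqy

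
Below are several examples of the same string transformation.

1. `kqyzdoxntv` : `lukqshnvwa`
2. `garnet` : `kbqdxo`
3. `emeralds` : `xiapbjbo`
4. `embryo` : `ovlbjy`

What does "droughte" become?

deqbaolr

Each output is the input with this applied: shift every letter 3 places backward in the alphabet (wrapping around), then swap the front and back halves of the string.
For "droughte" the result is "deqbaolr".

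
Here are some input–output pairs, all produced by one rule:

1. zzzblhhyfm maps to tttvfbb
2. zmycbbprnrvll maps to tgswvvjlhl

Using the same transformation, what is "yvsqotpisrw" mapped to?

spmkinjc

Looking at the pairs, the operation is to delete the last 3 characters, then shift every letter 6 places backward in the alphabet (wrapping around).
Starting from "yvsqotpisrw": after the first operation, "yvsqotpi"; after the second, "spmkinjc".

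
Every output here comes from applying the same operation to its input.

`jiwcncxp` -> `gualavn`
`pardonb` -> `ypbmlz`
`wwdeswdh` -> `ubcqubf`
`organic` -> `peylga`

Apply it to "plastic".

Rule — delete the first character, then shift every letter 2 places backward in the alphabet (wrapping around).
Working it through for "plastic": intermediate "lastic", final "jyqrga".

jyqrga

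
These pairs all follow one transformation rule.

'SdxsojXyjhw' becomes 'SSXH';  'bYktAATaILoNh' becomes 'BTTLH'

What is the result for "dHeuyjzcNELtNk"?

DUZEN

The transformation: keep one character in every 3, starting at position 1 (positions 1st, 4th, 7th, ...), then convert every letter to uppercase.
Starting from "dHeuyjzcNELtNk": after the first operation, "duzEN"; after the second, "DUZEN".
(Check on "SdxsojXyjhw": → "SsXh" → "SSXH" ✓)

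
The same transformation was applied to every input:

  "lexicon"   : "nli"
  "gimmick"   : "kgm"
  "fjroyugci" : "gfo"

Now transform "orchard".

doh

Looking at the pairs, the operation is to keep one character in every 3, starting at position 1 (positions 1st, 4th, 7th, ...), then move the last character to the front.
Doing the same to "orchard": "doh".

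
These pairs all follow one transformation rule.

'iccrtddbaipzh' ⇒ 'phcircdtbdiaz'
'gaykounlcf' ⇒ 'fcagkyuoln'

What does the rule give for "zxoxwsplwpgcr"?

The rule is to swap each adjacent pair of characters (1↔2, 3↔4, ...), then move the last 2 characters to the front (rotate right by 2).
On "zxoxwsplwpgcr": the first step gives "xzxoswlppwcgr", and the second then gives "grxzxoswlppwc".

grxzxoswlppwc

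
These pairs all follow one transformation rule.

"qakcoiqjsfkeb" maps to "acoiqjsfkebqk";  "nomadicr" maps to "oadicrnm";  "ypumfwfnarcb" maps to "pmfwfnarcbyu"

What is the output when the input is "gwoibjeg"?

wibjeggo

The transformation: move the first 2 characters to the end (rotate left by 2), then swap the first and last characters.
Applying both steps to "gwoibjeg": "oibjeggw", then "wibjeggo".
(Check on "qakcoiqjsfkeb": → "kcoiqjsfkebqa" → "acoiqjsfkebqk" ✓)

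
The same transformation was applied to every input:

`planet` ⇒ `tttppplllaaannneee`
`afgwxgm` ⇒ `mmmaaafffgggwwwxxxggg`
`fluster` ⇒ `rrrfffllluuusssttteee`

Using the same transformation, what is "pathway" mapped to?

yyypppaaattthhhwwwaaa

Looking at the pairs, the operation is to move the last character to the front, then repeat every character 3 times.
Starting from "pathway": after the first operation, "ypathwa"; after the second, "yyypppaaattthhhwwwaaa".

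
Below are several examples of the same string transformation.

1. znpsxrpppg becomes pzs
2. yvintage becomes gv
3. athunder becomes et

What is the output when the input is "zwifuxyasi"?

azf

The transformation: swap the front and back halves of the string, then keep one character in every 3, starting at position 3 (positions 3rd, 6th, 9th, ...).
"zwifuxyasi" → "xyasizwifu" → "azf".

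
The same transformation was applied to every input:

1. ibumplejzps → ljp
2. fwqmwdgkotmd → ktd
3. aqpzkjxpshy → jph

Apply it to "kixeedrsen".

What's happening: keep every other character starting from the second (positions 2nd, 4th, 6th, ...), then keep only the last 3 characters.
Working it through for "kixeedrsen": intermediate "iedsn", final "dsn".
(Check on "aqpzkjxpshy": → "qzjph" → "jph" ✓)

dsn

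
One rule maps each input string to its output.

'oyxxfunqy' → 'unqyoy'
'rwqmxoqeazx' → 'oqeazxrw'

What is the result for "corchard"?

The transformation: move the first 2 characters to the end (rotate left by 2), then delete the first 3 characters.
Applying both steps to "corchard": "rchardco", then "ardco".

ardco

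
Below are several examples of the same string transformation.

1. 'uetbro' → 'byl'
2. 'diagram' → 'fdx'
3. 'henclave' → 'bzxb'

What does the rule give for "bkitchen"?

The rule is to keep every other character starting from the second (positions 2nd, 4th, 6th, ...), then shift every letter 3 places backward in the alphabet (wrapping around).
For "bkitchen", step one produces "kthn"; step two turns that into "hqek".
(Check on "henclave": → "ecae" → "bzxb" ✓)

hqek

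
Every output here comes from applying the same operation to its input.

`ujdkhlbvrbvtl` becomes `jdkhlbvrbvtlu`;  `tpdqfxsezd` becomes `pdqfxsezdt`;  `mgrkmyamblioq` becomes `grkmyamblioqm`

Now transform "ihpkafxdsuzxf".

hpkafxdsuzxfi

What's happening: move the first character to the end.
So "ihpkafxdsuzxf" becomes "hpkafxdsuzxfi".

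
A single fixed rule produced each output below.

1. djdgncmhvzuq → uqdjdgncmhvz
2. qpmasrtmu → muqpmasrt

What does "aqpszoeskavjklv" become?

Rule — move the last 2 characters to the front (rotate right by 2).
"aqpszoeskavjklv" → "lvaqpszoeskavjk".

lvaqpszoeskavjk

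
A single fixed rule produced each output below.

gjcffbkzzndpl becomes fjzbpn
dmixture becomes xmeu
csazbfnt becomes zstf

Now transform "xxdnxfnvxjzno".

nxvfnj

The pattern: keep every other character starting from the second (positions 2nd, 4th, 6th, ...), then swap each adjacent pair of characters (1↔2, 3↔4, ...).
Applying both steps to "xxdnxfnvxjzno": "xnfvjn", then "nxvfnj".
(Check on "gjcffbkzzndpl": → "jfbznp" → "fjzbpn" ✓)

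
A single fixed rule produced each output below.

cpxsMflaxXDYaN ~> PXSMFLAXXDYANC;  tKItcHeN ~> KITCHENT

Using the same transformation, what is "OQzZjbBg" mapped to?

QZZJBBGO

The rule is to move the first character to the end, then convert every letter to uppercase.
Working it through for "OQzZjbBg": intermediate "QzZjbBgO", final "QZZJBBGO".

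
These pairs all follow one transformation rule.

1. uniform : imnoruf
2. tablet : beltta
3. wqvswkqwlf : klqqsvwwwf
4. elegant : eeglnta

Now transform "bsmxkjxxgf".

fgjkmsxxxb

Each output is the input with this applied: sort the characters into alphabetical order, then move the first character to the end.
Working it through for "bsmxkjxxgf": intermediate "bfgjkmsxxx", final "fgjkmsxxxb".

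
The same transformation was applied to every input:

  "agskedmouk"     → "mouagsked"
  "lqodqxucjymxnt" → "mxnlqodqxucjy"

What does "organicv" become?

nicorga

Each output is the input with this applied: delete the last character, then move the last 3 characters to the front (rotate right by 3).
For "organicv", step one produces "organic"; step two turns that into "nicorga".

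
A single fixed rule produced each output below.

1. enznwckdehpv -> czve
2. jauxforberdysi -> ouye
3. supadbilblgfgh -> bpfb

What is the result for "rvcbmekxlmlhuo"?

echl

Rule — keep one character in every 3, starting at position 3 (positions 3rd, 6th, 9th, ...), then swap each adjacent pair of characters (1↔2, 3↔4, ...).
"rvcbmekxlmlhuo" → "celh" → "echl".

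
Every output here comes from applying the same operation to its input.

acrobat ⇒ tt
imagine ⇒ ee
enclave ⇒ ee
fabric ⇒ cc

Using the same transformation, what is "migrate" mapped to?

What's happening: double every character, then keep only the last 2 characters.
Applying both steps to "migrate": "mmiiggrraattee", then "ee".

ee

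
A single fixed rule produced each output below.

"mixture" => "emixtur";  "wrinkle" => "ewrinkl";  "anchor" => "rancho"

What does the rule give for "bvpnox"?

xbvpno

The pattern: move the last character to the front.
Applying that to "bvpnox" gives "xbvpno".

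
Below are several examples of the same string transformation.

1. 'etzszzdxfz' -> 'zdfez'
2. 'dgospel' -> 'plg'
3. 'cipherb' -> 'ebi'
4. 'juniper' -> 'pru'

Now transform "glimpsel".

pegi

Rule — move the first 3 characters to the end (rotate left by 3), then keep every other character starting from the second (positions 2nd, 4th, 6th, ...).
Working it through for "glimpsel": intermediate "mpselgli", final "pegi".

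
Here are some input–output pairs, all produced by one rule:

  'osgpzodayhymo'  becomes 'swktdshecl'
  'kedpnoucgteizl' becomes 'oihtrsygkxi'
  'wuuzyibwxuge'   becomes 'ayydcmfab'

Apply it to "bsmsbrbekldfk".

fwqwfvfiop

In each case the input is transformed by: shift every letter 4 places forward in the alphabet (wrapping around), then delete the last 3 characters.
Starting from "bsmsbrbekldfk": after the first operation, "fwqwfvfiophjo"; after the second, "fwqwfvfiop".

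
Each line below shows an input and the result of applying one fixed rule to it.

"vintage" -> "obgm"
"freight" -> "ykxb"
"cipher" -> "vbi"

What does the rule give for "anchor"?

The transformation: delete the last 3 characters, then shift every letter 7 places backward in the alphabet (wrapping around).
So "anchor" becomes "tgv".
(Check on "vintage": → "vint" → "obgm" ✓)

tgv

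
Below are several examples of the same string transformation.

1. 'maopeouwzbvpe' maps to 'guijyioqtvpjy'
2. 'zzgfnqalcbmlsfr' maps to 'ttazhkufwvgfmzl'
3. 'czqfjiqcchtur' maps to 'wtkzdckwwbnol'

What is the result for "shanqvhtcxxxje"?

mbuhkpbnwrrrdy

The rule is to shift every letter 6 places backward in the alphabet (wrapping around).
For "shanqvhtcxxxje" the result is "mbuhkpbnwrrrdy".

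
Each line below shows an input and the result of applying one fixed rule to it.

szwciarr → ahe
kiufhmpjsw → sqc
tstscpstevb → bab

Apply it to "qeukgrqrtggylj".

Each output is the input with this applied: shift every letter 8 places forward in the alphabet (wrapping around), then keep only the first 3 characters.
On "qeukgrqrtggylj": the first step gives "ymcsozyzboogtr", and the second then gives "ymc".

ymc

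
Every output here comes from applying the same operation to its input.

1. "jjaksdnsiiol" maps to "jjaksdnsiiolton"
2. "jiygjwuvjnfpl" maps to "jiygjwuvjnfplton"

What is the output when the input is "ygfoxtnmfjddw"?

Rule — append "ton".
Doing the same to "ygfoxtnmfjddw": "ygfoxtnmfjddwton".

ygfoxtnmfjddwton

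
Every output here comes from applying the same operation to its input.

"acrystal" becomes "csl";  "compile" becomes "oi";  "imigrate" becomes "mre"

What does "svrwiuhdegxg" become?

In each case the input is transformed by: keep one character in every 3, starting at position 2 (positions 2nd, 5th, 8th, ...).
So "svrwiuhdegxg" becomes "vidx".

vidx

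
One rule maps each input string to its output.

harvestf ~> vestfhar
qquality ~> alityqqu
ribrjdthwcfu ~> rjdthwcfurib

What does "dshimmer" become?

What's happening: move the first 3 characters to the end (rotate left by 3).
Doing the same to "dshimmer": "immerdsh".

immerdsh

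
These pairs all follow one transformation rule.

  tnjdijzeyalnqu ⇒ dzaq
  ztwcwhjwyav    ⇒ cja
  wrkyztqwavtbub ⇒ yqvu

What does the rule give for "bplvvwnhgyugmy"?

vnym

Rule — delete the first 3 characters, then keep one character in every 3, starting at position 1 (positions 1st, 4th, 7th, ...).
On "bplvvwnhgyugmy": the first step gives "vvwnhgyugmy", and the second then gives "vnym".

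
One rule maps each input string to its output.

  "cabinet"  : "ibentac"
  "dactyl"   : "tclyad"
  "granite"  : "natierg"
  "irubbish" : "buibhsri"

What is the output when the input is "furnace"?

Looking at the pairs, the operation is to swap each adjacent pair of characters (1↔2, 3↔4, ...), then move the first 2 characters to the end (rotate left by 2).
On "furnace": the first step gives "ufnrcae", and the second then gives "nrcaeuf".

nrcaeuf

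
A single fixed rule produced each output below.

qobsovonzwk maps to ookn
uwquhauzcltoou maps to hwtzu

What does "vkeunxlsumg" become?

The rule is to keep one character in every 3, starting at position 2 (positions 2nd, 5th, 8th, ...), then swap each adjacent pair of characters (1↔2, 3↔4, ...).
So "vkeunxlsumg" becomes "nkgs".
(Check on "uwquhauzcltoou": → "whztu" → "hwtzu" ✓)

nkgs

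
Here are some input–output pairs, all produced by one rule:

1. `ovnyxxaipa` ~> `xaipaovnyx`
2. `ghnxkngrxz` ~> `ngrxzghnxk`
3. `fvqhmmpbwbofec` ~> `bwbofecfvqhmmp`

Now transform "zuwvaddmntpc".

dmntpczuwvad

Each output is the input with this applied: swap the front and back halves of the string.
For "zuwvaddmntpc" the result is "dmntpczuwvad".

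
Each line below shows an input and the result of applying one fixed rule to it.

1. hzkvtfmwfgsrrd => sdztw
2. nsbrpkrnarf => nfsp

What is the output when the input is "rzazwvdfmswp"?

The transformation: keep one character in every 3, starting at position 2 (positions 2nd, 5th, 8th, ...), then move the last 2 characters to the front (rotate right by 2).
Applying both steps to "rzazwvdfmswp": "zwfw", then "fwzw".

fwzw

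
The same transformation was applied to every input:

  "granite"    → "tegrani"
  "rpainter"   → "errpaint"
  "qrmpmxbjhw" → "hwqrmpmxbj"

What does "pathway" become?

aypathw

Rule — move the last 2 characters to the front (rotate right by 2).
So "pathway" becomes "aypathw".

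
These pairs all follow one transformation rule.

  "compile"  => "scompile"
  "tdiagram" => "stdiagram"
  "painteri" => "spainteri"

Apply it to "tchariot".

stchariot

Rule — prepend "s".
Doing the same to "tchariot": "stchariot".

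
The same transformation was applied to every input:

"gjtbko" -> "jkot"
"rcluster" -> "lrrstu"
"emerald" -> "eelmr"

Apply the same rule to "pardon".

Each output is the input with this applied: sort the characters into alphabetical order, then delete the first 2 characters.
"pardon" → "adnopr" → "nopr".

nopr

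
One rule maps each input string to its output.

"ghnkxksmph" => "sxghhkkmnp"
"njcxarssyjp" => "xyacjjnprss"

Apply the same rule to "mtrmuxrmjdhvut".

In each case the input is transformed by: sort the characters into alphabetical order, then move the last 2 characters to the front (rotate right by 2).
Applying both steps to "mtrmuxrmjdhvut": "dhjmmmrrttuuvx", then "vxdhjmmmrrttuu".

vxdhjmmmrrttuu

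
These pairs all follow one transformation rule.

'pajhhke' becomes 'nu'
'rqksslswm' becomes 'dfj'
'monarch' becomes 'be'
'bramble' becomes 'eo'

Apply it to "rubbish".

hv

Each output is the input with this applied: keep one character in every 3, starting at position 2 (positions 2nd, 5th, 8th, ...), then shift every letter 13 places forward in the alphabet (wrapping around) — i.e. ROT13.
So "rubbish" becomes "hv".
(Check on "bramble": → "rb" → "eo" ✓)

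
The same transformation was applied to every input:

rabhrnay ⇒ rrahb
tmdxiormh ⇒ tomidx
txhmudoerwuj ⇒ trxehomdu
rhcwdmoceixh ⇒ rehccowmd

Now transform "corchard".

chocr

The transformation: delete the last 3 characters, then take characters alternately from the front and the back (1st, last, 2nd, 2nd-last, ...).
Working it through for "corchard": intermediate "corch", final "chocr".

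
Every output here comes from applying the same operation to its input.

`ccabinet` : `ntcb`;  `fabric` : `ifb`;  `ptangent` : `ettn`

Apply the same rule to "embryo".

The pattern: swap the front and back halves of the string, then keep every other character starting from the second (positions 2nd, 4th, 6th, ...).
For "embryo", step one produces "ryoemb"; step two turns that into "yeb".

yeb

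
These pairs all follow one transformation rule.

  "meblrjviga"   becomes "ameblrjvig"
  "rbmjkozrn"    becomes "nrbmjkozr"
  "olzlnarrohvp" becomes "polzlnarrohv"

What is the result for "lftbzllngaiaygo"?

olftbzllngaiayg

Looking at the pairs, the operation is to move the last character to the front.
Applying that to "lftbzllngaiaygo" gives "olftbzllngaiayg".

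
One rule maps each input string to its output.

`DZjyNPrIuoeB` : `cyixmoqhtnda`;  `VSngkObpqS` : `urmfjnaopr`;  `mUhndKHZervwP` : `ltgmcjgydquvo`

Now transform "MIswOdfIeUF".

What's happening: shift every letter 1 place backward in the alphabet (wrapping around), then convert every letter to lowercase.
For "MIswOdfIeUF", step one produces "LHrvNceHdTE"; step two turns that into "lhrvncehdte".

lhrvncehdte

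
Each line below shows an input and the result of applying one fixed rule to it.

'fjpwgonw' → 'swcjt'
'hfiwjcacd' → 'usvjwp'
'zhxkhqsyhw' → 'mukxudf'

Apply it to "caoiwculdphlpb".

The pattern: shift every letter 13 places forward in the alphabet (wrapping around) — i.e. ROT13, then delete the last 3 characters.
For "caoiwculdphlpb", step one produces "pnbvjphyqcuyco"; step two turns that into "pnbvjphyqcu".

pnbvjphyqcu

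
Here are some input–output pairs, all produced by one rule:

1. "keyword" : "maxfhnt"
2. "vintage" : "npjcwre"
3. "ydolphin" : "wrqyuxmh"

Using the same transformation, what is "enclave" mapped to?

The transformation: reverse the string, then shift every letter 9 places forward in the alphabet (wrapping around).
Applying both steps to "enclave": "evalcne", then "nejulwn".

nejulwn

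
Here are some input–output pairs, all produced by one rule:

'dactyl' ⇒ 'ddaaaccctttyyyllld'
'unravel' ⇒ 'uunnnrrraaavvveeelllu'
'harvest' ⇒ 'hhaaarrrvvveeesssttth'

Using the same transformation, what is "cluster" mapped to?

The rule is to repeat every character 3 times, then move the first character to the end.
For "cluster", step one produces "cccllluuusssttteeerrr"; step two turns that into "ccllluuusssttteeerrrc".

ccllluuusssttteeerrrc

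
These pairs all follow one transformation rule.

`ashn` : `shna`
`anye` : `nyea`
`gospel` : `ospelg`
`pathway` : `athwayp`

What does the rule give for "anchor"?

The transformation: move the first character to the end.
So "anchor" becomes "nchora".

nchora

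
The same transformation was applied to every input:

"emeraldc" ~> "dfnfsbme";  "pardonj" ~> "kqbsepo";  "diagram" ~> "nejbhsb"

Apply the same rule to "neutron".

oofvusp

Looking at the pairs, the operation is to shift every letter 1 place forward in the alphabet (wrapping around), then move the last character to the front.
Doing the same to "neutron": "oofvusp".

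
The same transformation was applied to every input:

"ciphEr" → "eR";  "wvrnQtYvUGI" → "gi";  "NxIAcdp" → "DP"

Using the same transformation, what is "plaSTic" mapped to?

What's happening: flip the case of every letter, then keep only the last 2 characters.
Working it through for "plaSTic": intermediate "PLAstIC", final "IC".

IC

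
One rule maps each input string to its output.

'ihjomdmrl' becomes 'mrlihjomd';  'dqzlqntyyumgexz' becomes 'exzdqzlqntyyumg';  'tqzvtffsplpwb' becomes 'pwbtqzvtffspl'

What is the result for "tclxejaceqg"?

The pattern: move the last 3 characters to the front (rotate right by 3).
On "tclxejaceqg" that produces "eqgtclxejac".

eqgtclxejac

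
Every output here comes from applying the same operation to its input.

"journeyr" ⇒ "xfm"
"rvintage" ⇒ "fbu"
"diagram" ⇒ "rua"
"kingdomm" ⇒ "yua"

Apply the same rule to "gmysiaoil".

What's happening: keep one character in every 3, starting at position 1 (positions 1st, 4th, 7th, ...), then shift every letter 12 places backward in the alphabet (wrapping around).
On "gmysiaoil" that produces "ugc".
(Check on "rvintage": → "rng" → "fbu" ✓)

ugc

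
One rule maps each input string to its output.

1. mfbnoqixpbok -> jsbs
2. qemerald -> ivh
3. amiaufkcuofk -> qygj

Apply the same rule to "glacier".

Looking at the pairs, the operation is to shift every letter 4 places forward in the alphabet (wrapping around), then keep one character in every 3, starting at position 2 (positions 2nd, 5th, 8th, ...).
On "glacier": the first step gives "kpegmiv", and the second then gives "pm".

pm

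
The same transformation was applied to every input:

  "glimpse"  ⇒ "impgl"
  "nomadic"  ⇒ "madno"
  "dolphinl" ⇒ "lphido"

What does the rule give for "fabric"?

brfa

Looking at the pairs, the operation is to delete the last 2 characters, then move the first 2 characters to the end (rotate left by 2).
"fabric" → "fabr" → "brfa".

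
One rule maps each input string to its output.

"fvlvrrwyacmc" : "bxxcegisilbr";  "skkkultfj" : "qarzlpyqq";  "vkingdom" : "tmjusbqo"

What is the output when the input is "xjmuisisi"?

What's happening: move the first 3 characters to the end (rotate left by 3), then shift every letter 6 places forward in the alphabet (wrapping around).
Starting from "xjmuisisi": after the first operation, "uisisixjm"; after the second, "aoyoyodps".

aoyoyodps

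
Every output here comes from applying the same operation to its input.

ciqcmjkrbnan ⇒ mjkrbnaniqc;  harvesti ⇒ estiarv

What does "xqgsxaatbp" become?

xaatbpqgs

The pattern: delete the first character, then move the first 3 characters to the end (rotate left by 3).
Applying both steps to "xqgsxaatbp": "qgsxaatbp", then "xaatbpqgs".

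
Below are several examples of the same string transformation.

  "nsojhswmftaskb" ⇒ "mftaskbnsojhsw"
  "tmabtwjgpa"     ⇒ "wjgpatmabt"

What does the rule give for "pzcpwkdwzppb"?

dwzppbpzcpwk

The rule is to swap the front and back halves of the string.
Applying that to "pzcpwkdwzppb" gives "dwzppbpzcpwk".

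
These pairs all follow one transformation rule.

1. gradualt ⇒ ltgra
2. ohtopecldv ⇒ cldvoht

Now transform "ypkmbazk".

In each case the input is transformed by: move the first 3 characters to the end (rotate left by 3), then delete the first 3 characters.
Applying both steps to "ypkmbazk": "mbazkypk", then "zkypk".
(Check on "gradualt": → "dualtgra" → "ltgra" ✓)

zkypk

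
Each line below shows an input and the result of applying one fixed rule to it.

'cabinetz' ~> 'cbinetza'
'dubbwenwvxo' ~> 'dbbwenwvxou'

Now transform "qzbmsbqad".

qbmsbqadz

What's happening: move the first character to the end, then swap the first and last characters.
Doing the same to "qzbmsbqad": "qbmsbqadz".
(Check on "dubbwenwvxo": → "ubbwenwvxod" → "dbbwenwvxou" ✓)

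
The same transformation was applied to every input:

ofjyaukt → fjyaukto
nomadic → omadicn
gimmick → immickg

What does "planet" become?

What's happening: move the first character to the end.
Doing the same to "planet": "lanetp".

lanetp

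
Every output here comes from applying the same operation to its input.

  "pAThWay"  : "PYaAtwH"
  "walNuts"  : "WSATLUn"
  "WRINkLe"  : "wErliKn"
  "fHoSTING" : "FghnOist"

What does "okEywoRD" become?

Looking at the pairs, the operation is to take characters alternately from the front and the back (1st, last, 2nd, 2nd-last, ...), then flip the case of every letter.
For "okEywoRD", step one produces "oDkREoyw"; step two turns that into "OdKreOYW".

OdKreOYW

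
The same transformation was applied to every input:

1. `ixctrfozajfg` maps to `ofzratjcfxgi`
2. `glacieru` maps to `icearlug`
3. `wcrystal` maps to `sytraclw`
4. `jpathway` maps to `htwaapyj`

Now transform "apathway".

The rule is to swap the front and back halves of the string, then take characters alternately from the front and the back (1st, last, 2nd, 2nd-last, ...).
Applying both steps to "apathway": "hwayapat", then "htwaapya".

htwaapya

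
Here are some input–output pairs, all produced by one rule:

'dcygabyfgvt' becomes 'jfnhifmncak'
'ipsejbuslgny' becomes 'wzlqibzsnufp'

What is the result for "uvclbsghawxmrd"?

cjsiznohdetykb

Rule — shift every letter 7 places forward in the alphabet (wrapping around), then move the first character to the end.
"uvclbsghawxmrd" → "cjsiznohdetykb".
(Check on "ipsejbuslgny": → "pwzlqibzsnuf" → "wzlqibzsnufp" ✓)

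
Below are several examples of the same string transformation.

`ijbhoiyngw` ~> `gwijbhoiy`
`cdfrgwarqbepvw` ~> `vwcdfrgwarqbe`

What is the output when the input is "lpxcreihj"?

hjlpxcre

In each case the input is transformed by: move the last 3 characters to the front (rotate right by 3), then delete the first character.
On "lpxcreihj": the first step gives "ihjlpxcre", and the second then gives "hjlpxcre".
(Check on "cdfrgwarqbepvw": → "pvwcdfrgwarqbe" → "vwcdfrgwarqbe" ✓)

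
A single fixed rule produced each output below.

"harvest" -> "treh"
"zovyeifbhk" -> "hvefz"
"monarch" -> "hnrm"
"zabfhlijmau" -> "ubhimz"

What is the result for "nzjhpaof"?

ojpn

The rule is to keep every other character starting from the first (positions 1st, 3rd, 5th, ...), then swap the first and last characters.
For "nzjhpaof", step one produces "njpo"; step two turns that into "ojpn".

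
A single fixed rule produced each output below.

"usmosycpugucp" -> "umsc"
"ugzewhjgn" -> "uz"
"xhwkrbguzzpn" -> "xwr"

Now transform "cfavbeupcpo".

The rule is to keep every other character starting from the first (positions 1st, 3rd, 5th, ...), then delete the last 3 characters.
Applying both steps to "cfavbeupcpo": "cabuco", then "cab".

cab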